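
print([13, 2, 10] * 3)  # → [13, 2, 10, 13, 2, 10, 13, 2, 10]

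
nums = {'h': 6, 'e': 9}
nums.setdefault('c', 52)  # 52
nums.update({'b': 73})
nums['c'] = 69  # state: {'h': 6, 'e': 9, 'c': 69, 'b': 73}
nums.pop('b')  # 73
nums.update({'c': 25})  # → {'h': 6, 'e': 9, 'c': 25}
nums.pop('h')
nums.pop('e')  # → 9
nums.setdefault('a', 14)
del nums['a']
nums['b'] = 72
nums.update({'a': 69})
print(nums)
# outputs {'c': 25, 'b': 72, 'a': 69}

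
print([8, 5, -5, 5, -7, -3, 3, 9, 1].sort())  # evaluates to None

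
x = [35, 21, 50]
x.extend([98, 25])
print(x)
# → [35, 21, 50, 98, 25]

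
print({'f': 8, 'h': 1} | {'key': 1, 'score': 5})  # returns {'f': 8, 'h': 1, 'key': 1, 'score': 5}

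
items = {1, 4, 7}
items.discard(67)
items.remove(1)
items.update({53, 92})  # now {4, 7, 53, 92}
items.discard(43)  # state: {4, 7, 53, 92}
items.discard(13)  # {4, 7, 53, 92}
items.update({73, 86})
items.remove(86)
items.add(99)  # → {4, 7, 53, 73, 92, 99}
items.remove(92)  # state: {4, 7, 53, 73, 99}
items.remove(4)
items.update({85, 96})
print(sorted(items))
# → [7, 53, 73, 85, 96, 99]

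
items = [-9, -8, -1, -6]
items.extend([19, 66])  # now [-9, -8, -1, -6, 19, 66]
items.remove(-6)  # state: [-9, -8, -1, 19, 66]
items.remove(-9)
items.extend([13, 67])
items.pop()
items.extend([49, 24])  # [-8, -1, 19, 66, 13, 49, 24]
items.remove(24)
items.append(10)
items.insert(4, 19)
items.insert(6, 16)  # [-8, -1, 19, 66, 19, 13, 16, 49, 10]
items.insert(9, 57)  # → [-8, -1, 19, 66, 19, 13, 16, 49, 10, 57]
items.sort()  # [-8, -1, 10, 13, 16, 19, 19, 49, 57, 66]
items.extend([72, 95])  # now [-8, -1, 10, 13, 16, 19, 19, 49, 57, 66, 72, 95]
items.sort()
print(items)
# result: [-8, -1, 10, 13, 16, 19, 19, 49, 57, 66, 72, 95]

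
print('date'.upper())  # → DATE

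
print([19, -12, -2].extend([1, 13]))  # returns None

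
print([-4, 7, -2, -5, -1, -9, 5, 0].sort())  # None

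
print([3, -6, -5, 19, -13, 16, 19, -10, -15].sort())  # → None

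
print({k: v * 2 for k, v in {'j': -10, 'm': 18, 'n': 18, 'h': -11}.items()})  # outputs {'j': -20, 'm': 36, 'n': 36, 'h': -22}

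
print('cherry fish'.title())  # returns Cherry Fish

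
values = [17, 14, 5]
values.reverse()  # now [5, 14, 17]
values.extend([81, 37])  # [5, 14, 17, 81, 37]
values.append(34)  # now [5, 14, 17, 81, 37, 34]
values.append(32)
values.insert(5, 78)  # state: [5, 14, 17, 81, 37, 78, 34, 32]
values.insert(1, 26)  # [5, 26, 14, 17, 81, 37, 78, 34, 32]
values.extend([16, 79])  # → [5, 26, 14, 17, 81, 37, 78, 34, 32, 16, 79]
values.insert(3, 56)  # [5, 26, 14, 56, 17, 81, 37, 78, 34, 32, 16, 79]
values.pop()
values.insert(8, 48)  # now [5, 26, 14, 56, 17, 81, 37, 78, 48, 34, 32, 16]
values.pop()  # 16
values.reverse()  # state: [32, 34, 48, 78, 37, 81, 17, 56, 14, 26, 5]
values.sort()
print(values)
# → [5, 14, 17, 26, 32, 34, 37, 48, 56, 78, 81]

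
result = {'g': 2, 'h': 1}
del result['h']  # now {'g': 2}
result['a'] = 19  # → {'g': 2, 'a': 19}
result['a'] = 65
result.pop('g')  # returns 2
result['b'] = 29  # {'a': 65, 'b': 29}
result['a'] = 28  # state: {'a': 28, 'b': 29}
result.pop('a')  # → 28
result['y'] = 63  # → {'b': 29, 'y': 63}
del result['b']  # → {'y': 63}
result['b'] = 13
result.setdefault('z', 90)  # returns 90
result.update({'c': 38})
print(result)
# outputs {'y': 63, 'b': 13, 'z': 90, 'c': 38}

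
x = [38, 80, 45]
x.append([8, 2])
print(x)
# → [38, 80, 45, [8, 2]]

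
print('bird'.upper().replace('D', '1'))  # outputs BIR1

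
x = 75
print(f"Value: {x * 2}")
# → Value: 150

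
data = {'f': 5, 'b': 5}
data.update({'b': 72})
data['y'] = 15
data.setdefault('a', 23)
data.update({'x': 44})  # {'f': 5, 'b': 72, 'y': 15, 'a': 23, 'x': 44}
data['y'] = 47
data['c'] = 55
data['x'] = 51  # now {'f': 5, 'b': 72, 'y': 47, 'a': 23, 'x': 51, 'c': 55}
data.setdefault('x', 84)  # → 51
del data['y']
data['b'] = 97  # {'f': 5, 'b': 97, 'a': 23, 'x': 51, 'c': 55}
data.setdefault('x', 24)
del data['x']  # {'f': 5, 'b': 97, 'a': 23, 'c': 55}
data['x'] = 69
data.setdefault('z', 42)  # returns 42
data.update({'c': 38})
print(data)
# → {'f': 5, 'b': 97, 'a': 23, 'c': 38, 'x': 69, 'z': 42}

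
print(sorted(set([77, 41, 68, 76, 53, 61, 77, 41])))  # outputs [41, 53, 61, 68, 76, 77]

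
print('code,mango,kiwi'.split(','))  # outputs ['code', 'mango', 'kiwi']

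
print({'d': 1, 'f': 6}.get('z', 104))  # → 104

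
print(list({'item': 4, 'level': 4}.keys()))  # ['item', 'level']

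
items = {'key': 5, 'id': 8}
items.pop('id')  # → 8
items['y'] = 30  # {'key': 5, 'y': 30}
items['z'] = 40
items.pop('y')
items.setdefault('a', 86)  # 86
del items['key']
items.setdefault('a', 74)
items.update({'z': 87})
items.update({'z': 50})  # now {'z': 50, 'a': 86}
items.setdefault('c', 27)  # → 27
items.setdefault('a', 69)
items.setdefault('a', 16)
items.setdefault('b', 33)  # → 33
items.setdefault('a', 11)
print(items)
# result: {'z': 50, 'a': 86, 'c': 27, 'b': 33}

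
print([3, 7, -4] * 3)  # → [3, 7, -4, 3, 7, -4, 3, 7, -4]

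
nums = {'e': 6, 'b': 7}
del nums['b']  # {'e': 6}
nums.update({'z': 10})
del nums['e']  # {'z': 10}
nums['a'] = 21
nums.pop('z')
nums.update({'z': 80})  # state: {'a': 21, 'z': 80}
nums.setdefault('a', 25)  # 21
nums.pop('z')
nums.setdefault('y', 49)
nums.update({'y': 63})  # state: {'a': 21, 'y': 63}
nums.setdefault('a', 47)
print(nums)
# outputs {'a': 21, 'y': 63}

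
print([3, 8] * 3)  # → [3, 8, 3, 8, 3, 8]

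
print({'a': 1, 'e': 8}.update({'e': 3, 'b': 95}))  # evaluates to None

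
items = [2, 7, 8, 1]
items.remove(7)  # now [2, 8, 1]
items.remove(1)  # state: [2, 8]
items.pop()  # 8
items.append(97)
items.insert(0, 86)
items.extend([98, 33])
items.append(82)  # [86, 2, 97, 98, 33, 82]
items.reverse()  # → [82, 33, 98, 97, 2, 86]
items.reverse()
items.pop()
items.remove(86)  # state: [2, 97, 98, 33]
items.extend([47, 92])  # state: [2, 97, 98, 33, 47, 92]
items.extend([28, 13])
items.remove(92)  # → [2, 97, 98, 33, 47, 28, 13]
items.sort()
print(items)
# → [2, 13, 28, 33, 47, 97, 98]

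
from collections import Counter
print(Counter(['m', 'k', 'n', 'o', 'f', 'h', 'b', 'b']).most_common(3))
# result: [('b', 2), ('m', 1), ('k', 1)]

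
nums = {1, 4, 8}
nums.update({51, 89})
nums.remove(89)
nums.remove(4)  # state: {1, 8, 51}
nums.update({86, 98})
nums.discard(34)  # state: {1, 8, 51, 86, 98}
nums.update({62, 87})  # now {1, 8, 51, 62, 86, 87, 98}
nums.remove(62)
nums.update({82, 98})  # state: {1, 8, 51, 82, 86, 87, 98}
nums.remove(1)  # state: {8, 51, 82, 86, 87, 98}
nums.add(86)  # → {8, 51, 82, 86, 87, 98}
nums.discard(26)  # {8, 51, 82, 86, 87, 98}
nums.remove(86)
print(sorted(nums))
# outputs [8, 51, 82, 87, 98]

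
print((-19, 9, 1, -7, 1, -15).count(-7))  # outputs 1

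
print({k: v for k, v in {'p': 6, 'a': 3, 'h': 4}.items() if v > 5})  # {'p': 6}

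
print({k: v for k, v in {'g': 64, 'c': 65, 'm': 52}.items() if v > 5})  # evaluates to {'g': 64, 'c': 65, 'm': 52}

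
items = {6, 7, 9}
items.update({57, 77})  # {6, 7, 9, 57, 77}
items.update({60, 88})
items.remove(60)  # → {6, 7, 9, 57, 77, 88}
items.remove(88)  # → {6, 7, 9, 57, 77}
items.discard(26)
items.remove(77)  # {6, 7, 9, 57}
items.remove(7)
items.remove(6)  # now {9, 57}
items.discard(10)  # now {9, 57}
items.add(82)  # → {9, 57, 82}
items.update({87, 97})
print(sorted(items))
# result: [9, 57, 82, 87, 97]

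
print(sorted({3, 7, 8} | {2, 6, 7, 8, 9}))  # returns [2, 3, 6, 7, 8, 9]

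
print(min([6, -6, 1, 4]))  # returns -6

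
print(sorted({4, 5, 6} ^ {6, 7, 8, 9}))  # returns [4, 5, 7, 8, 9]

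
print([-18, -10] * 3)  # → [-18, -10, -18, -10, -18, -10]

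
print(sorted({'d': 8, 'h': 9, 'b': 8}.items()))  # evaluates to [('b', 8), ('d', 8), ('h', 9)]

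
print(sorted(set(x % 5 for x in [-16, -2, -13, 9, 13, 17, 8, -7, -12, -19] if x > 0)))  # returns [2, 3, 4]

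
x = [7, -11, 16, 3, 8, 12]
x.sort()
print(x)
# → [-11, 3, 7, 8, 12, 16]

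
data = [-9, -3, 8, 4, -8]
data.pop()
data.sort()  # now [-9, -3, 4, 8]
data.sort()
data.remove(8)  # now [-9, -3, 4]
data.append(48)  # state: [-9, -3, 4, 48]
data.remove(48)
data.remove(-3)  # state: [-9, 4]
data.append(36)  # [-9, 4, 36]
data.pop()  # 36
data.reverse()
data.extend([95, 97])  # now [4, -9, 95, 97]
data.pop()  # 97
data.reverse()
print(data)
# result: [95, -9, 4]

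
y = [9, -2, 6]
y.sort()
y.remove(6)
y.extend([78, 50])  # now [-2, 9, 78, 50]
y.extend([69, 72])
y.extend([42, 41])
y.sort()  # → [-2, 9, 41, 42, 50, 69, 72, 78]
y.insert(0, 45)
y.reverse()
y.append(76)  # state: [78, 72, 69, 50, 42, 41, 9, -2, 45, 76]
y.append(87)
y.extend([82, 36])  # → [78, 72, 69, 50, 42, 41, 9, -2, 45, 76, 87, 82, 36]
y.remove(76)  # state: [78, 72, 69, 50, 42, 41, 9, -2, 45, 87, 82, 36]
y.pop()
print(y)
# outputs [78, 72, 69, 50, 42, 41, 9, -2, 45, 87, 82]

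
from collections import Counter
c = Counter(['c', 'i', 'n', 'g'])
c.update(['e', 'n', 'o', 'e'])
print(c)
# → Counter({'n': 2, 'e': 2, 'c': 1, 'i': 1, 'g': 1, 'o': 1})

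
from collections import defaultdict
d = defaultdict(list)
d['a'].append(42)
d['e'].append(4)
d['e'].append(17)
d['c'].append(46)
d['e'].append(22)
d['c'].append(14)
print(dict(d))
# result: {'a': [42], 'e': [4, 17, 22], 'c': [46, 14]}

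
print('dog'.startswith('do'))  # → True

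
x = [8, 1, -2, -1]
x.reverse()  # [-1, -2, 1, 8]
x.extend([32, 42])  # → [-1, -2, 1, 8, 32, 42]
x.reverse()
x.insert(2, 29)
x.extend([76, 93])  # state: [42, 32, 29, 8, 1, -2, -1, 76, 93]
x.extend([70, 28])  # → [42, 32, 29, 8, 1, -2, -1, 76, 93, 70, 28]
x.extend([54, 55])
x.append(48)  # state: [42, 32, 29, 8, 1, -2, -1, 76, 93, 70, 28, 54, 55, 48]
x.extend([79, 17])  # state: [42, 32, 29, 8, 1, -2, -1, 76, 93, 70, 28, 54, 55, 48, 79, 17]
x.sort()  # [-2, -1, 1, 8, 17, 28, 29, 32, 42, 48, 54, 55, 70, 76, 79, 93]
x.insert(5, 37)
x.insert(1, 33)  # [-2, 33, -1, 1, 8, 17, 37, 28, 29, 32, 42, 48, 54, 55, 70, 76, 79, 93]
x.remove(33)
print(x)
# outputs [-2, -1, 1, 8, 17, 37, 28, 29, 32, 42, 48, 54, 55, 70, 76, 79, 93]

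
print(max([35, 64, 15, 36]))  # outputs 64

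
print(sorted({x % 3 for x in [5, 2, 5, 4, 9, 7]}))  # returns [0, 1, 2]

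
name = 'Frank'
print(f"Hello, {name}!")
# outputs Hello, Frank!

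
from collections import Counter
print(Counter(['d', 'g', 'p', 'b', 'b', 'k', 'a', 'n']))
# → Counter({'b': 2, 'd': 1, 'g': 1, 'p': 1, 'k': 1, 'a': 1, 'n': 1})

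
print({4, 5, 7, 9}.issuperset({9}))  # True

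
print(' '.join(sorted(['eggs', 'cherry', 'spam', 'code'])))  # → cherry code eggs spam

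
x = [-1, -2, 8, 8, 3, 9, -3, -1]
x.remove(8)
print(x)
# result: [-1, -2, 8, 3, 9, -3, -1]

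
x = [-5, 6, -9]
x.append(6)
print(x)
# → [-5, 6, -9, 6]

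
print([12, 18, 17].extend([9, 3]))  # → None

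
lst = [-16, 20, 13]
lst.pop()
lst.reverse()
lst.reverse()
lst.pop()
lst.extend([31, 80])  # [-16, 31, 80]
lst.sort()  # [-16, 31, 80]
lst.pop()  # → 80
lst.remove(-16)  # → [31]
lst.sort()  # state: [31]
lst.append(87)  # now [31, 87]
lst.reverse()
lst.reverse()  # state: [31, 87]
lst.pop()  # 87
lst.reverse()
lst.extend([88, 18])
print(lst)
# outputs [31, 88, 18]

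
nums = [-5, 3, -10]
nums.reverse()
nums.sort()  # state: [-10, -5, 3]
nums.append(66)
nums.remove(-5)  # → [-10, 3, 66]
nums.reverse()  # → [66, 3, -10]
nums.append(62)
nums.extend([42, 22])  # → [66, 3, -10, 62, 42, 22]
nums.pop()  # 22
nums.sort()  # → [-10, 3, 42, 62, 66]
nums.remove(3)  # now [-10, 42, 62, 66]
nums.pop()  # 66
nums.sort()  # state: [-10, 42, 62]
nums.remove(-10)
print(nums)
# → [42, 62]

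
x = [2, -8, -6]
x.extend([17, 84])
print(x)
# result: [2, -8, -6, 17, 84]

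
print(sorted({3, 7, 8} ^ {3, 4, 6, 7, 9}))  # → [4, 6, 8, 9]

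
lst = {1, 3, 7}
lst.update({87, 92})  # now {1, 3, 7, 87, 92}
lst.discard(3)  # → {1, 7, 87, 92}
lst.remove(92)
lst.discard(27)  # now {1, 7, 87}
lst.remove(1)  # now {7, 87}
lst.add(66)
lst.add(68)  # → {7, 66, 68, 87}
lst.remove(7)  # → {66, 68, 87}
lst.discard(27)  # {66, 68, 87}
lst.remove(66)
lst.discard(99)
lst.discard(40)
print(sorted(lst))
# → [68, 87]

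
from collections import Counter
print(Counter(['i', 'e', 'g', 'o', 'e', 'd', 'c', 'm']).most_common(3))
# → [('e', 2), ('i', 1), ('g', 1)]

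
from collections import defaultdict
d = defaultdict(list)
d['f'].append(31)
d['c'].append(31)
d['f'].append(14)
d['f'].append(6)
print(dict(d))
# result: {'f': [31, 14, 6], 'c': [31]}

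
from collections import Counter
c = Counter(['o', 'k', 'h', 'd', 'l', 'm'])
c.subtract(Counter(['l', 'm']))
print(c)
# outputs Counter({'o': 1, 'k': 1, 'h': 1, 'd': 1, 'l': 0, 'm': 0})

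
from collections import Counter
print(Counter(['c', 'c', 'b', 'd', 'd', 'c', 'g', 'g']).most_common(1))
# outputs [('c', 3)]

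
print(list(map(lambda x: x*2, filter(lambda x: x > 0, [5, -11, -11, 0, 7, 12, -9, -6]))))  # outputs [10, 14, 24]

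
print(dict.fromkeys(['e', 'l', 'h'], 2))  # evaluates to {'e': 2, 'l': 2, 'h': 2}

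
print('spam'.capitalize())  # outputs Spam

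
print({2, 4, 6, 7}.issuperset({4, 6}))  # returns True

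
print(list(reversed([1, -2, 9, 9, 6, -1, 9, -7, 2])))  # [2, -7, 9, -1, 6, 9, 9, -2, 1]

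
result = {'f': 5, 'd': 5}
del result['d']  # {'f': 5}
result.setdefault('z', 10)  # 10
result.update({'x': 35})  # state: {'f': 5, 'z': 10, 'x': 35}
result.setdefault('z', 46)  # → 10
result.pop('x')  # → 35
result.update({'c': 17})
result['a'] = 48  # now {'f': 5, 'z': 10, 'c': 17, 'a': 48}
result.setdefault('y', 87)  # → 87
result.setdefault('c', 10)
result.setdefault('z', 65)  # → 10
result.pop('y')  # 87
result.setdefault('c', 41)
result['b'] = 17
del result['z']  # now {'f': 5, 'c': 17, 'a': 48, 'b': 17}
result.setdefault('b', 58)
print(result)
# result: {'f': 5, 'c': 17, 'a': 48, 'b': 17}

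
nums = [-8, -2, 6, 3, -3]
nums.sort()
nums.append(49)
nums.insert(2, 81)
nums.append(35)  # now [-8, -3, 81, -2, 3, 6, 49, 35]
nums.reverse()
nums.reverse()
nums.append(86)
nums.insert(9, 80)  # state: [-8, -3, 81, -2, 3, 6, 49, 35, 86, 80]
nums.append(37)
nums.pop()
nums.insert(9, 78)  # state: [-8, -3, 81, -2, 3, 6, 49, 35, 86, 78, 80]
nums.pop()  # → 80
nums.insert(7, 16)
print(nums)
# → [-8, -3, 81, -2, 3, 6, 49, 16, 35, 86, 78]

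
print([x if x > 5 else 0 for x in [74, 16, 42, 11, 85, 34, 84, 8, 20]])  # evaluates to [74, 16, 42, 11, 85, 34, 84, 8, 20]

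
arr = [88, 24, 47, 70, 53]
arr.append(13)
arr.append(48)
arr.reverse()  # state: [48, 13, 53, 70, 47, 24, 88]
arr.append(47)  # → [48, 13, 53, 70, 47, 24, 88, 47]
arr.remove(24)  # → [48, 13, 53, 70, 47, 88, 47]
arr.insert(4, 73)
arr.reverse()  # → [47, 88, 47, 73, 70, 53, 13, 48]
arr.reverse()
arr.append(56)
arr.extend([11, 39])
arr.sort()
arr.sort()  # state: [11, 13, 39, 47, 47, 48, 53, 56, 70, 73, 88]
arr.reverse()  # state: [88, 73, 70, 56, 53, 48, 47, 47, 39, 13, 11]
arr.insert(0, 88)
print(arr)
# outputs [88, 88, 73, 70, 56, 53, 48, 47, 47, 39, 13, 11]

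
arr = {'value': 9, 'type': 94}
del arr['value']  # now {'type': 94}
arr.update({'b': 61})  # {'type': 94, 'b': 61}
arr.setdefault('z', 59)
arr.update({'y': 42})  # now {'type': 94, 'b': 61, 'z': 59, 'y': 42}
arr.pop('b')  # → 61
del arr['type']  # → {'z': 59, 'y': 42}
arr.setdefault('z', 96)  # 59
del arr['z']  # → {'y': 42}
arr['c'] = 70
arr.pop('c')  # 70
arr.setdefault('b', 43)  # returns 43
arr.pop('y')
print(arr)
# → {'b': 43}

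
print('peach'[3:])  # ch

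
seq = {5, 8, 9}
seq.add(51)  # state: {5, 8, 9, 51}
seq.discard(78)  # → {5, 8, 9, 51}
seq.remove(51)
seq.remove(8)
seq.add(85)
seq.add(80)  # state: {5, 9, 80, 85}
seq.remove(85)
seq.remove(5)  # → {9, 80}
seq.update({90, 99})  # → {9, 80, 90, 99}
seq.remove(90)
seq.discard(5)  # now {9, 80, 99}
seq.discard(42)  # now {9, 80, 99}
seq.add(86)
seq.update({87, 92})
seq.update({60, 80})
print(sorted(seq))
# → [9, 60, 80, 86, 87, 92, 99]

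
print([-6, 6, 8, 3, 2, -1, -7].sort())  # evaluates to None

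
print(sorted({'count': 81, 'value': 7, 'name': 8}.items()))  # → [('count', 81), ('name', 8), ('value', 7)]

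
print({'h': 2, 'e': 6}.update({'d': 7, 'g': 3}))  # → None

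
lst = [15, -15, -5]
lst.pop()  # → -5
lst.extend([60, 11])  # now [15, -15, 60, 11]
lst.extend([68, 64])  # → [15, -15, 60, 11, 68, 64]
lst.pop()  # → 64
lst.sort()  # [-15, 11, 15, 60, 68]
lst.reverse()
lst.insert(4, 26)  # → [68, 60, 15, 11, 26, -15]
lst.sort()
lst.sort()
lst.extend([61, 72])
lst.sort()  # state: [-15, 11, 15, 26, 60, 61, 68, 72]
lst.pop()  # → 72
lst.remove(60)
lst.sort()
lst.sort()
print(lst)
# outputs [-15, 11, 15, 26, 61, 68]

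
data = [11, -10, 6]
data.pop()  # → 6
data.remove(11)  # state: [-10]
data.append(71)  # [-10, 71]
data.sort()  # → [-10, 71]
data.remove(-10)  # [71]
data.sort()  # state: [71]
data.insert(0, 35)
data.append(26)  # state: [35, 71, 26]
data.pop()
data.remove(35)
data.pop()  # 71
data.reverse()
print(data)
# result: []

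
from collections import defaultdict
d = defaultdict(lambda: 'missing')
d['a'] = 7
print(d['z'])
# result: missing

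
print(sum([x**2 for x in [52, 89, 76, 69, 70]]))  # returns 26062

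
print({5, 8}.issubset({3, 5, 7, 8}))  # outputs True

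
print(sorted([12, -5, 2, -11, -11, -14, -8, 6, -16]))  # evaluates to [-16, -14, -11, -11, -8, -5, 2, 6, 12]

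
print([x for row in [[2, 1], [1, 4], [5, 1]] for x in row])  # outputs [2, 1, 1, 4, 5, 1]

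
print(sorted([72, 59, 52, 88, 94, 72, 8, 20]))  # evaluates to [8, 20, 52, 59, 72, 72, 88, 94]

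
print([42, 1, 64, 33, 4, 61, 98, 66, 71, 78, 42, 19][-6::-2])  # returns [98, 4, 64, 42]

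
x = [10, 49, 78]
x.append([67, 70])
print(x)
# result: [10, 49, 78, [67, 70]]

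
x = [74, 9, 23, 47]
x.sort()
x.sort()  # [9, 23, 47, 74]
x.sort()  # [9, 23, 47, 74]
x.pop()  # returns 74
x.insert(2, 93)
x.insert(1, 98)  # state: [9, 98, 23, 93, 47]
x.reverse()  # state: [47, 93, 23, 98, 9]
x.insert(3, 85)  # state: [47, 93, 23, 85, 98, 9]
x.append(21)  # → [47, 93, 23, 85, 98, 9, 21]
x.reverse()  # [21, 9, 98, 85, 23, 93, 47]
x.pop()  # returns 47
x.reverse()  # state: [93, 23, 85, 98, 9, 21]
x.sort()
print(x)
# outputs [9, 21, 23, 85, 93, 98]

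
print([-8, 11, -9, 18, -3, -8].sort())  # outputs None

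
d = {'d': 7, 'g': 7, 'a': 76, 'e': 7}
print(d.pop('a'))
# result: 76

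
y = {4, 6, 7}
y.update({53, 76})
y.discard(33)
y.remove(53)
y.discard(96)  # {4, 6, 7, 76}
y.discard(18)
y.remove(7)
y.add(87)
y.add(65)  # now {4, 6, 65, 76, 87}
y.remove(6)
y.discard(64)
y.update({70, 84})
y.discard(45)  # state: {4, 65, 70, 76, 84, 87}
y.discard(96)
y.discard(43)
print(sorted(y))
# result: [4, 65, 70, 76, 84, 87]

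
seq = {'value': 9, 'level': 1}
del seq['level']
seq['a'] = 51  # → {'value': 9, 'a': 51}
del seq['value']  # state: {'a': 51}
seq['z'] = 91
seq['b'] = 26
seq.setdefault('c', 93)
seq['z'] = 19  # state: {'a': 51, 'z': 19, 'b': 26, 'c': 93}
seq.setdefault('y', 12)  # 12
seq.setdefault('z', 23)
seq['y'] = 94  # {'a': 51, 'z': 19, 'b': 26, 'c': 93, 'y': 94}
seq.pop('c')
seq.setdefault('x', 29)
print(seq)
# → {'a': 51, 'z': 19, 'b': 26, 'y': 94, 'x': 29}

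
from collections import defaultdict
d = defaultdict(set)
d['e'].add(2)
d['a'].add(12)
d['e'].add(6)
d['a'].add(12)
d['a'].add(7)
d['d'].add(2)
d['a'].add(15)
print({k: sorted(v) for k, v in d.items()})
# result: {'e': [2, 6], 'a': [7, 12, 15], 'd': [2]}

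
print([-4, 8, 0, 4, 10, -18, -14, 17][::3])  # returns [-4, 4, -14]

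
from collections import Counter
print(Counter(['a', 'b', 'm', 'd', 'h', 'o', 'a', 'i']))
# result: Counter({'a': 2, 'b': 1, 'm': 1, 'd': 1, 'h': 1, 'o': 1, 'i': 1})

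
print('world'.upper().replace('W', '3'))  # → 3ORLD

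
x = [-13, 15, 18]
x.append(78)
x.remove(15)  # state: [-13, 18, 78]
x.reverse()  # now [78, 18, -13]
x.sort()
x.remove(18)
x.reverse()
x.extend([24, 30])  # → [78, -13, 24, 30]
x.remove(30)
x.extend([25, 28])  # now [78, -13, 24, 25, 28]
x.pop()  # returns 28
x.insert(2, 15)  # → [78, -13, 15, 24, 25]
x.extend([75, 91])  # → [78, -13, 15, 24, 25, 75, 91]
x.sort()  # [-13, 15, 24, 25, 75, 78, 91]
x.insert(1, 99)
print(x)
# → [-13, 99, 15, 24, 25, 75, 78, 91]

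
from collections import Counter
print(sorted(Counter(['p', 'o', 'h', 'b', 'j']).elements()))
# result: ['b', 'h', 'j', 'o', 'p']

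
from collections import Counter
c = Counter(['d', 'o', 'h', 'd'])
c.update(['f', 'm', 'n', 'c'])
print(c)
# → Counter({'d': 2, 'o': 1, 'h': 1, 'f': 1, 'm': 1, 'n': 1, 'c': 1})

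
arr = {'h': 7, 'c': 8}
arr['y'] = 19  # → {'h': 7, 'c': 8, 'y': 19}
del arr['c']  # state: {'h': 7, 'y': 19}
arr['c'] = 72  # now {'h': 7, 'y': 19, 'c': 72}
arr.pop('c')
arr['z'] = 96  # {'h': 7, 'y': 19, 'z': 96}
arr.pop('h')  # 7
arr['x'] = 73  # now {'y': 19, 'z': 96, 'x': 73}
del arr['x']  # {'y': 19, 'z': 96}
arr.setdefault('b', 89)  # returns 89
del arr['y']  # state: {'z': 96, 'b': 89}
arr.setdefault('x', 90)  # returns 90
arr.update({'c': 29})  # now {'z': 96, 'b': 89, 'x': 90, 'c': 29}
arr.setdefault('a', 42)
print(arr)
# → {'z': 96, 'b': 89, 'x': 90, 'c': 29, 'a': 42}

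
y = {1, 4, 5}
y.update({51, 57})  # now {1, 4, 5, 51, 57}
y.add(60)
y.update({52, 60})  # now {1, 4, 5, 51, 52, 57, 60}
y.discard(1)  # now {4, 5, 51, 52, 57, 60}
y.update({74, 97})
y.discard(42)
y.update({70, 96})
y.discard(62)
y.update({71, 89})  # {4, 5, 51, 52, 57, 60, 70, 71, 74, 89, 96, 97}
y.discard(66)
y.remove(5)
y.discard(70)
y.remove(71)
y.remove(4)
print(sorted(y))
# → [51, 52, 57, 60, 74, 89, 96, 97]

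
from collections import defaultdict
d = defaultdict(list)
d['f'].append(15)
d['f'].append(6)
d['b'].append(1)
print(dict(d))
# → {'f': [15, 6], 'b': [1]}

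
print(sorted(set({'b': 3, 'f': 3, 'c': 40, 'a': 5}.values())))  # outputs [3, 5, 40]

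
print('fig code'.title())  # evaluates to Fig Code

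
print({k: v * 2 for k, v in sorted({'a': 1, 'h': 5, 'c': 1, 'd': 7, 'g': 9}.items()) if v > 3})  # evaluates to {'d': 14, 'g': 18, 'h': 10}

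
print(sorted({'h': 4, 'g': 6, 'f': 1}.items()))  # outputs [('f', 1), ('g', 6), ('h', 4)]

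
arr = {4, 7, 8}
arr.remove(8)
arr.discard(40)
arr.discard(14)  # {4, 7}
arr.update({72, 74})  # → {4, 7, 72, 74}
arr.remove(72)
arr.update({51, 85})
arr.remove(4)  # {7, 51, 74, 85}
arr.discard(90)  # {7, 51, 74, 85}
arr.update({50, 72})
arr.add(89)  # {7, 50, 51, 72, 74, 85, 89}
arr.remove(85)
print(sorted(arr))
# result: [7, 50, 51, 72, 74, 89]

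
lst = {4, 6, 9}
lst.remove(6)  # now {4, 9}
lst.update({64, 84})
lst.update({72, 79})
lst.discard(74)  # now {4, 9, 64, 72, 79, 84}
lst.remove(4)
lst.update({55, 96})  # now {9, 55, 64, 72, 79, 84, 96}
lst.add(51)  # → {9, 51, 55, 64, 72, 79, 84, 96}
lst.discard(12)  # {9, 51, 55, 64, 72, 79, 84, 96}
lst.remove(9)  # {51, 55, 64, 72, 79, 84, 96}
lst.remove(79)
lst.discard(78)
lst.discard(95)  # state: {51, 55, 64, 72, 84, 96}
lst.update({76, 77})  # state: {51, 55, 64, 72, 76, 77, 84, 96}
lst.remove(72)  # {51, 55, 64, 76, 77, 84, 96}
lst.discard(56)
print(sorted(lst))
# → [51, 55, 64, 76, 77, 84, 96]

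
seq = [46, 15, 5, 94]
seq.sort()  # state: [5, 15, 46, 94]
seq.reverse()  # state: [94, 46, 15, 5]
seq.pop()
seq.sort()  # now [15, 46, 94]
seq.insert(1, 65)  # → [15, 65, 46, 94]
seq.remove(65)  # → [15, 46, 94]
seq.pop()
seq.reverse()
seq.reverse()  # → [15, 46]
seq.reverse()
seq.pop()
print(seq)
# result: [46]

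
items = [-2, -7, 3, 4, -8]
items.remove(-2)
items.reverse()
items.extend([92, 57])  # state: [-8, 4, 3, -7, 92, 57]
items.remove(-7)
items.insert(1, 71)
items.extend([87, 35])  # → [-8, 71, 4, 3, 92, 57, 87, 35]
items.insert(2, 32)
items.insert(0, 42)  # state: [42, -8, 71, 32, 4, 3, 92, 57, 87, 35]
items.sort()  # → [-8, 3, 4, 32, 35, 42, 57, 71, 87, 92]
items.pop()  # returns 92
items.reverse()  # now [87, 71, 57, 42, 35, 32, 4, 3, -8]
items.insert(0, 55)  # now [55, 87, 71, 57, 42, 35, 32, 4, 3, -8]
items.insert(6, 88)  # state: [55, 87, 71, 57, 42, 35, 88, 32, 4, 3, -8]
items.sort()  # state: [-8, 3, 4, 32, 35, 42, 55, 57, 71, 87, 88]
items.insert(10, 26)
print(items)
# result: [-8, 3, 4, 32, 35, 42, 55, 57, 71, 87, 26, 88]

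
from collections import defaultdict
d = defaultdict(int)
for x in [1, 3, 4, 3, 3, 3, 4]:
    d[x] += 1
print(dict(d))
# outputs {1: 1, 3: 4, 4: 2}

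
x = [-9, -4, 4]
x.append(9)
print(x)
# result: [-9, -4, 4, 9]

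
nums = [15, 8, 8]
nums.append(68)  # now [15, 8, 8, 68]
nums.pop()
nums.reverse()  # [8, 8, 15]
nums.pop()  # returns 15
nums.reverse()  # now [8, 8]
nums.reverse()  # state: [8, 8]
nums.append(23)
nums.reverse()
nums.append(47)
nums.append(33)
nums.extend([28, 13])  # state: [23, 8, 8, 47, 33, 28, 13]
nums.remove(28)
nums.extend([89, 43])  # [23, 8, 8, 47, 33, 13, 89, 43]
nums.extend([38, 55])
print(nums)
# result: [23, 8, 8, 47, 33, 13, 89, 43, 38, 55]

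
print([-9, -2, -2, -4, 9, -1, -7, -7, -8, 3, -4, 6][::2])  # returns [-9, -2, 9, -7, -8, -4]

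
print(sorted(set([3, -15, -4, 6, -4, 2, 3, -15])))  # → [-15, -4, 2, 3, 6]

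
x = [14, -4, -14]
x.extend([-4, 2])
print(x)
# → [14, -4, -14, -4, 2]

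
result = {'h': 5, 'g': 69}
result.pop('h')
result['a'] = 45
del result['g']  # {'a': 45}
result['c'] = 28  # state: {'a': 45, 'c': 28}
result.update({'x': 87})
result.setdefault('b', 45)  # 45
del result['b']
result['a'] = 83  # {'a': 83, 'c': 28, 'x': 87}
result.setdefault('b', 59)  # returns 59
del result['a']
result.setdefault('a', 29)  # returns 29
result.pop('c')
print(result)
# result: {'x': 87, 'b': 59, 'a': 29}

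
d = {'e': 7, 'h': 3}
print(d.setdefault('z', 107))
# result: 107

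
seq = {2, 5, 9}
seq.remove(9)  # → {2, 5}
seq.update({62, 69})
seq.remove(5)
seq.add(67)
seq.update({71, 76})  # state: {2, 62, 67, 69, 71, 76}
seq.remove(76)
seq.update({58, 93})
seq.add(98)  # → {2, 58, 62, 67, 69, 71, 93, 98}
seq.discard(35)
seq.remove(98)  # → {2, 58, 62, 67, 69, 71, 93}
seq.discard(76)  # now {2, 58, 62, 67, 69, 71, 93}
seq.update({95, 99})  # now {2, 58, 62, 67, 69, 71, 93, 95, 99}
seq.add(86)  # {2, 58, 62, 67, 69, 71, 86, 93, 95, 99}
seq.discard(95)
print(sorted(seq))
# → [2, 58, 62, 67, 69, 71, 86, 93, 99]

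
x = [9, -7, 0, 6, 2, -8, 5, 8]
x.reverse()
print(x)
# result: [8, 5, -8, 2, 6, 0, -7, 9]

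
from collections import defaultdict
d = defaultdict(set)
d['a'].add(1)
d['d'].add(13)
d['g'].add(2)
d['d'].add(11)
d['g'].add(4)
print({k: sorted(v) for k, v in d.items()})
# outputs {'a': [1], 'd': [11, 13], 'g': [2, 4]}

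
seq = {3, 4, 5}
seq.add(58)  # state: {3, 4, 5, 58}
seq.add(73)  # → {3, 4, 5, 58, 73}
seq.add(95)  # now {3, 4, 5, 58, 73, 95}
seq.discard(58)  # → {3, 4, 5, 73, 95}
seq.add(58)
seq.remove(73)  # {3, 4, 5, 58, 95}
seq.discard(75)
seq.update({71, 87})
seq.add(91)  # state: {3, 4, 5, 58, 71, 87, 91, 95}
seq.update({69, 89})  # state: {3, 4, 5, 58, 69, 71, 87, 89, 91, 95}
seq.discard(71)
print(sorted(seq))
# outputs [3, 4, 5, 58, 69, 87, 89, 91, 95]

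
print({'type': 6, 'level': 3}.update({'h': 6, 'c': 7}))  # None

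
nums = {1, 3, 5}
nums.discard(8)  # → {1, 3, 5}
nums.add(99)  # {1, 3, 5, 99}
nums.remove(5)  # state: {1, 3, 99}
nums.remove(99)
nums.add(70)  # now {1, 3, 70}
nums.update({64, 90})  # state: {1, 3, 64, 70, 90}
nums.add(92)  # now {1, 3, 64, 70, 90, 92}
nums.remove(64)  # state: {1, 3, 70, 90, 92}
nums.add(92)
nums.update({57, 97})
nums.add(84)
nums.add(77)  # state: {1, 3, 57, 70, 77, 84, 90, 92, 97}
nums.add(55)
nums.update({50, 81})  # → {1, 3, 50, 55, 57, 70, 77, 81, 84, 90, 92, 97}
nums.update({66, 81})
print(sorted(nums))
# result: [1, 3, 50, 55, 57, 66, 70, 77, 81, 84, 90, 92, 97]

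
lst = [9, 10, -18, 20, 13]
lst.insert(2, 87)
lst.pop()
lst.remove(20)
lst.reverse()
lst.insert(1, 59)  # [-18, 59, 87, 10, 9]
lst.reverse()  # [9, 10, 87, 59, -18]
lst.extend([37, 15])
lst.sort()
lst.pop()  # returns 87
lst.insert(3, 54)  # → [-18, 9, 10, 54, 15, 37, 59]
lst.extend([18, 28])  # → [-18, 9, 10, 54, 15, 37, 59, 18, 28]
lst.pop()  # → 28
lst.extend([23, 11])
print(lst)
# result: [-18, 9, 10, 54, 15, 37, 59, 18, 23, 11]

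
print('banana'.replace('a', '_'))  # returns b_n_n_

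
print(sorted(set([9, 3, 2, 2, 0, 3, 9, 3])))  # [0, 2, 3, 9]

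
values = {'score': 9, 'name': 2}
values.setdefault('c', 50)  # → 50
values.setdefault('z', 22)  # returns 22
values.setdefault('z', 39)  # 22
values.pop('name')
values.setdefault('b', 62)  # 62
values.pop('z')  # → 22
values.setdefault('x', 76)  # 76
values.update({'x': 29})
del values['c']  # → {'score': 9, 'b': 62, 'x': 29}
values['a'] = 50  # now {'score': 9, 'b': 62, 'x': 29, 'a': 50}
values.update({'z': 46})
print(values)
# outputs {'score': 9, 'b': 62, 'x': 29, 'a': 50, 'z': 46}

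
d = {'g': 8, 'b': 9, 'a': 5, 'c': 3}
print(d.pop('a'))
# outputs 5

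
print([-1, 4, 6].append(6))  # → None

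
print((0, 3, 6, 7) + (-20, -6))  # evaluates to (0, 3, 6, 7, -20, -6)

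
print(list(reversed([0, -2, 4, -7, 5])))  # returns [5, -7, 4, -2, 0]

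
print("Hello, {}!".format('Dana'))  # Hello, Dana!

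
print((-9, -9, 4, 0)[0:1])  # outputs (-9,)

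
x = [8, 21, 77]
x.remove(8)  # [21, 77]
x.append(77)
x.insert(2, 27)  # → [21, 77, 27, 77]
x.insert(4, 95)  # [21, 77, 27, 77, 95]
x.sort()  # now [21, 27, 77, 77, 95]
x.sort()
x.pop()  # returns 95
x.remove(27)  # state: [21, 77, 77]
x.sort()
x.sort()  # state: [21, 77, 77]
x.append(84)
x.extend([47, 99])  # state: [21, 77, 77, 84, 47, 99]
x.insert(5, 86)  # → [21, 77, 77, 84, 47, 86, 99]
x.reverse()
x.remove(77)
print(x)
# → [99, 86, 47, 84, 77, 21]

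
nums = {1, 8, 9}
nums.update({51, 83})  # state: {1, 8, 9, 51, 83}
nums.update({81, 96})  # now {1, 8, 9, 51, 81, 83, 96}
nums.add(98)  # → {1, 8, 9, 51, 81, 83, 96, 98}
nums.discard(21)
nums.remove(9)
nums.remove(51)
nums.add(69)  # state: {1, 8, 69, 81, 83, 96, 98}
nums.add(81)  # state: {1, 8, 69, 81, 83, 96, 98}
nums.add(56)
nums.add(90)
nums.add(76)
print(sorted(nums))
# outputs [1, 8, 56, 69, 76, 81, 83, 90, 96, 98]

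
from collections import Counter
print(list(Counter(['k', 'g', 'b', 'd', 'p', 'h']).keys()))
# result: ['k', 'g', 'b', 'd', 'p', 'h']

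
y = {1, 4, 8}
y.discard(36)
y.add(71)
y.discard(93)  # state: {1, 4, 8, 71}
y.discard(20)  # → {1, 4, 8, 71}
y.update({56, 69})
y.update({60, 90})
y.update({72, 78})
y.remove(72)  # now {1, 4, 8, 56, 60, 69, 71, 78, 90}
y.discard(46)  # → {1, 4, 8, 56, 60, 69, 71, 78, 90}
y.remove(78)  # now {1, 4, 8, 56, 60, 69, 71, 90}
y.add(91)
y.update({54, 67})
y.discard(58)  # {1, 4, 8, 54, 56, 60, 67, 69, 71, 90, 91}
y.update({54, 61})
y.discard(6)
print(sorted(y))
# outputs [1, 4, 8, 54, 56, 60, 61, 67, 69, 71, 90, 91]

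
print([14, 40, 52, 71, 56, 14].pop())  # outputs 14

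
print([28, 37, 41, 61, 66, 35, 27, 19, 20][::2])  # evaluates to [28, 41, 66, 27, 20]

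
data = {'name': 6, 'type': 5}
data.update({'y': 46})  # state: {'name': 6, 'type': 5, 'y': 46}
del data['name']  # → {'type': 5, 'y': 46}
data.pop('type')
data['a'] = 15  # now {'y': 46, 'a': 15}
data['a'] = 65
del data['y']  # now {'a': 65}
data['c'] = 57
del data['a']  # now {'c': 57}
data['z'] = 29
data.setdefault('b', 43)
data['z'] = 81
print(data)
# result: {'c': 57, 'z': 81, 'b': 43}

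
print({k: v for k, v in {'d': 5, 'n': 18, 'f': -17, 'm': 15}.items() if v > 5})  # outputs {'n': 18, 'm': 15}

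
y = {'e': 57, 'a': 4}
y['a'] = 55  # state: {'e': 57, 'a': 55}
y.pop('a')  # 55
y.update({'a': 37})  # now {'e': 57, 'a': 37}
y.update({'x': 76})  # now {'e': 57, 'a': 37, 'x': 76}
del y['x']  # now {'e': 57, 'a': 37}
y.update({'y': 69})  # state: {'e': 57, 'a': 37, 'y': 69}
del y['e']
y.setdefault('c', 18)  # 18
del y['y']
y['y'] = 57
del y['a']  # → {'c': 18, 'y': 57}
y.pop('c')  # 18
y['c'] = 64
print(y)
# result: {'y': 57, 'c': 64}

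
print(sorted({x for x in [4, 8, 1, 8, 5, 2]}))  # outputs [1, 2, 4, 5, 8]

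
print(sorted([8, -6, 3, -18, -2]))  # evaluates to [-18, -6, -2, 3, 8]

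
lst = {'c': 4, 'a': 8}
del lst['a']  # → {'c': 4}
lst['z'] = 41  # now {'c': 4, 'z': 41}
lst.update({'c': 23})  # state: {'c': 23, 'z': 41}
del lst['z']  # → {'c': 23}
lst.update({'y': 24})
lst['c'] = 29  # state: {'c': 29, 'y': 24}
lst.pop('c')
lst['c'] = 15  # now {'y': 24, 'c': 15}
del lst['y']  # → {'c': 15}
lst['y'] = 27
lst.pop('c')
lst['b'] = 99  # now {'y': 27, 'b': 99}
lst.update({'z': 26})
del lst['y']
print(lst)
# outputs {'b': 99, 'z': 26}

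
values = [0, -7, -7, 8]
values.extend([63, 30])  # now [0, -7, -7, 8, 63, 30]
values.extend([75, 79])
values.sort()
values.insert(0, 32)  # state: [32, -7, -7, 0, 8, 30, 63, 75, 79]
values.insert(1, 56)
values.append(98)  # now [32, 56, -7, -7, 0, 8, 30, 63, 75, 79, 98]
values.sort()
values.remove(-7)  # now [-7, 0, 8, 30, 32, 56, 63, 75, 79, 98]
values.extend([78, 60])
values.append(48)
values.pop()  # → 48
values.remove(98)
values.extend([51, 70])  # [-7, 0, 8, 30, 32, 56, 63, 75, 79, 78, 60, 51, 70]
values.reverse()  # [70, 51, 60, 78, 79, 75, 63, 56, 32, 30, 8, 0, -7]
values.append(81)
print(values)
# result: [70, 51, 60, 78, 79, 75, 63, 56, 32, 30, 8, 0, -7, 81]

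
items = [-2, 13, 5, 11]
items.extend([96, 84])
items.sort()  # [-2, 5, 11, 13, 84, 96]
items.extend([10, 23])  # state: [-2, 5, 11, 13, 84, 96, 10, 23]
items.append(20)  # [-2, 5, 11, 13, 84, 96, 10, 23, 20]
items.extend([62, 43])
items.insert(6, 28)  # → [-2, 5, 11, 13, 84, 96, 28, 10, 23, 20, 62, 43]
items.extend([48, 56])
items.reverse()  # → [56, 48, 43, 62, 20, 23, 10, 28, 96, 84, 13, 11, 5, -2]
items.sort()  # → [-2, 5, 10, 11, 13, 20, 23, 28, 43, 48, 56, 62, 84, 96]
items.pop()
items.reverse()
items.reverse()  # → [-2, 5, 10, 11, 13, 20, 23, 28, 43, 48, 56, 62, 84]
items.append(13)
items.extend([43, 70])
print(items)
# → [-2, 5, 10, 11, 13, 20, 23, 28, 43, 48, 56, 62, 84, 13, 43, 70]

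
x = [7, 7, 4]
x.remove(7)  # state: [7, 4]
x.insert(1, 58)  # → [7, 58, 4]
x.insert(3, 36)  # [7, 58, 4, 36]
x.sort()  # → [4, 7, 36, 58]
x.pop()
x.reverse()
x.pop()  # 4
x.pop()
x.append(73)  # [36, 73]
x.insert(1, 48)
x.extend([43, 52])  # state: [36, 48, 73, 43, 52]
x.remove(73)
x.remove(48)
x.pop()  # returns 52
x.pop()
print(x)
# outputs [36]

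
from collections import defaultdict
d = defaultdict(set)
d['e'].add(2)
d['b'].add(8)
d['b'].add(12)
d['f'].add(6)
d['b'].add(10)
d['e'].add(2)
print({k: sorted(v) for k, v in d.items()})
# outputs {'e': [2], 'b': [8, 10, 12], 'f': [6]}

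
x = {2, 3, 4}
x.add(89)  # {2, 3, 4, 89}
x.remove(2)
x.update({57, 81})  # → {3, 4, 57, 81, 89}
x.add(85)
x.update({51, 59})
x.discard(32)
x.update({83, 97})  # {3, 4, 51, 57, 59, 81, 83, 85, 89, 97}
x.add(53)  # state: {3, 4, 51, 53, 57, 59, 81, 83, 85, 89, 97}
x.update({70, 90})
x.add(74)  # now {3, 4, 51, 53, 57, 59, 70, 74, 81, 83, 85, 89, 90, 97}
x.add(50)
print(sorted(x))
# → [3, 4, 50, 51, 53, 57, 59, 70, 74, 81, 83, 85, 89, 90, 97]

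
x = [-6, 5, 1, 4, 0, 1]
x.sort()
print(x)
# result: [-6, 0, 1, 1, 4, 5]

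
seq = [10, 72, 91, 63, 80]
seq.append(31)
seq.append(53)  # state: [10, 72, 91, 63, 80, 31, 53]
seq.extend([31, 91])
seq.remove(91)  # [10, 72, 63, 80, 31, 53, 31, 91]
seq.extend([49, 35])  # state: [10, 72, 63, 80, 31, 53, 31, 91, 49, 35]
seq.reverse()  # [35, 49, 91, 31, 53, 31, 80, 63, 72, 10]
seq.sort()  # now [10, 31, 31, 35, 49, 53, 63, 72, 80, 91]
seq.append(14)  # [10, 31, 31, 35, 49, 53, 63, 72, 80, 91, 14]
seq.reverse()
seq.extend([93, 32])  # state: [14, 91, 80, 72, 63, 53, 49, 35, 31, 31, 10, 93, 32]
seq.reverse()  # [32, 93, 10, 31, 31, 35, 49, 53, 63, 72, 80, 91, 14]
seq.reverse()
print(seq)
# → [14, 91, 80, 72, 63, 53, 49, 35, 31, 31, 10, 93, 32]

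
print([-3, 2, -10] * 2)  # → [-3, 2, -10, -3, 2, -10]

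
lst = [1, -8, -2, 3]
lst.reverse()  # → [3, -2, -8, 1]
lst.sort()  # [-8, -2, 1, 3]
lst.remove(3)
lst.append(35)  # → [-8, -2, 1, 35]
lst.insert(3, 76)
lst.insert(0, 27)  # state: [27, -8, -2, 1, 76, 35]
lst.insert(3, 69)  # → [27, -8, -2, 69, 1, 76, 35]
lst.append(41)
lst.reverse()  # [41, 35, 76, 1, 69, -2, -8, 27]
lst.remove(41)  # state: [35, 76, 1, 69, -2, -8, 27]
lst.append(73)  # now [35, 76, 1, 69, -2, -8, 27, 73]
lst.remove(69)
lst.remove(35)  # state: [76, 1, -2, -8, 27, 73]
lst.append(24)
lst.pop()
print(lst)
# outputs [76, 1, -2, -8, 27, 73]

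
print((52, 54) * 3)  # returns (52, 54, 52, 54, 52, 54)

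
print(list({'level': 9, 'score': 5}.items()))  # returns [('level', 9), ('score', 5)]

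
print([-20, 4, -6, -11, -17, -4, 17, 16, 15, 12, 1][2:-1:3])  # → [-6, -4, 15]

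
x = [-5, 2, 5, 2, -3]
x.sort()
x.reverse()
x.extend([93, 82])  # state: [5, 2, 2, -3, -5, 93, 82]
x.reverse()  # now [82, 93, -5, -3, 2, 2, 5]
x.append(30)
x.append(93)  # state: [82, 93, -5, -3, 2, 2, 5, 30, 93]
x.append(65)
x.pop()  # 65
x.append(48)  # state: [82, 93, -5, -3, 2, 2, 5, 30, 93, 48]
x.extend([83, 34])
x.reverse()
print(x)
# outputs [34, 83, 48, 93, 30, 5, 2, 2, -3, -5, 93, 82]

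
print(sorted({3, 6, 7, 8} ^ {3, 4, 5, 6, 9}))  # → [4, 5, 7, 8, 9]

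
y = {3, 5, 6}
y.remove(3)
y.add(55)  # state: {5, 6, 55}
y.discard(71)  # {5, 6, 55}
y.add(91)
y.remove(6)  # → {5, 55, 91}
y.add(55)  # {5, 55, 91}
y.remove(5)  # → {55, 91}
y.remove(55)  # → {91}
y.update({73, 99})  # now {73, 91, 99}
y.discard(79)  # {73, 91, 99}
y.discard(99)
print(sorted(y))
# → [73, 91]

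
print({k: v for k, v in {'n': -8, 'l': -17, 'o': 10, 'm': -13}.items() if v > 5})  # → {'o': 10}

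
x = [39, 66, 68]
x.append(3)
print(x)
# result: [39, 66, 68, 3]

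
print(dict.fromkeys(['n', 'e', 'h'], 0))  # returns {'n': 0, 'e': 0, 'h': 0}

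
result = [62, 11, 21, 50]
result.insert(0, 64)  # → [64, 62, 11, 21, 50]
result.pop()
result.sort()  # [11, 21, 62, 64]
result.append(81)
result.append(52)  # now [11, 21, 62, 64, 81, 52]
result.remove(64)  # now [11, 21, 62, 81, 52]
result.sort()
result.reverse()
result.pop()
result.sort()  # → [21, 52, 62, 81]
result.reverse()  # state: [81, 62, 52, 21]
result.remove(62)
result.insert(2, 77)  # [81, 52, 77, 21]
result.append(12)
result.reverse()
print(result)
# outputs [12, 21, 77, 52, 81]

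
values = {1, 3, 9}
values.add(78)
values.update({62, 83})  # {1, 3, 9, 62, 78, 83}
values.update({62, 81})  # {1, 3, 9, 62, 78, 81, 83}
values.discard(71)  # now {1, 3, 9, 62, 78, 81, 83}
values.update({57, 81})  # {1, 3, 9, 57, 62, 78, 81, 83}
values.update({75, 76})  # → {1, 3, 9, 57, 62, 75, 76, 78, 81, 83}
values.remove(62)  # {1, 3, 9, 57, 75, 76, 78, 81, 83}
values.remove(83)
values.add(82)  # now {1, 3, 9, 57, 75, 76, 78, 81, 82}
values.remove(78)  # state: {1, 3, 9, 57, 75, 76, 81, 82}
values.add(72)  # {1, 3, 9, 57, 72, 75, 76, 81, 82}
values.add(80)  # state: {1, 3, 9, 57, 72, 75, 76, 80, 81, 82}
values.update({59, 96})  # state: {1, 3, 9, 57, 59, 72, 75, 76, 80, 81, 82, 96}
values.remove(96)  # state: {1, 3, 9, 57, 59, 72, 75, 76, 80, 81, 82}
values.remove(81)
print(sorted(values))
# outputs [1, 3, 9, 57, 59, 72, 75, 76, 80, 82]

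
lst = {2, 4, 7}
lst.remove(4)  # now {2, 7}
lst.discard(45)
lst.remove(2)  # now {7}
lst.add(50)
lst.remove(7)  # {50}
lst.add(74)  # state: {50, 74}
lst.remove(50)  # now {74}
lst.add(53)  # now {53, 74}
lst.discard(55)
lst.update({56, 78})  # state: {53, 56, 74, 78}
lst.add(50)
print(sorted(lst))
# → [50, 53, 56, 74, 78]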